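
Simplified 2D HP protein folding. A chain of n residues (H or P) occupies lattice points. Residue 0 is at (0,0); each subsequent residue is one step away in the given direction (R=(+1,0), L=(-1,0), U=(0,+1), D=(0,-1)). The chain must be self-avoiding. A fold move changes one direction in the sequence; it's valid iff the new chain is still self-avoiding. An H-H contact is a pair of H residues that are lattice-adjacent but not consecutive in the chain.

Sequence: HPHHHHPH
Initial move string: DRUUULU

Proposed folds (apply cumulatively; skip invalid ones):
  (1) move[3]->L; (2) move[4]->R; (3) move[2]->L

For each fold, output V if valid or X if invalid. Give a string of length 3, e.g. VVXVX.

Answer: XXX

Derivation:
Initial: DRUUULU -> [(0, 0), (0, -1), (1, -1), (1, 0), (1, 1), (1, 2), (0, 2), (0, 3)]
Fold 1: move[3]->L => DRULULU INVALID (collision), skipped
Fold 2: move[4]->R => DRUURLU INVALID (collision), skipped
Fold 3: move[2]->L => DRLUULU INVALID (collision), skipped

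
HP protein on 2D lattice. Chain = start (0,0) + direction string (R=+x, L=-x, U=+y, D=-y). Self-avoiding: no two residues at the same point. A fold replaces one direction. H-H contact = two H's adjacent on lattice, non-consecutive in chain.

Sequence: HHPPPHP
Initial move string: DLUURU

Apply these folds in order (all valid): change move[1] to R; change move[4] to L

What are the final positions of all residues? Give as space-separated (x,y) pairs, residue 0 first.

Initial moves: DLUURU
Fold: move[1]->R => DRUURU (positions: [(0, 0), (0, -1), (1, -1), (1, 0), (1, 1), (2, 1), (2, 2)])
Fold: move[4]->L => DRUULU (positions: [(0, 0), (0, -1), (1, -1), (1, 0), (1, 1), (0, 1), (0, 2)])

Answer: (0,0) (0,-1) (1,-1) (1,0) (1,1) (0,1) (0,2)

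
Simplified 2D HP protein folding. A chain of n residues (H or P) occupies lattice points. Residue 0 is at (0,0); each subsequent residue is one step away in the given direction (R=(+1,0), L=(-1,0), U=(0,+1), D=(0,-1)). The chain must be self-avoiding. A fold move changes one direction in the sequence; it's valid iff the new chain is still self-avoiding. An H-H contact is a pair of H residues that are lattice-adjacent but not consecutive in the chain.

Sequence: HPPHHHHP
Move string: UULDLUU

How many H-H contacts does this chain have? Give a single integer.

Positions: [(0, 0), (0, 1), (0, 2), (-1, 2), (-1, 1), (-2, 1), (-2, 2), (-2, 3)]
H-H contact: residue 3 @(-1,2) - residue 6 @(-2, 2)

Answer: 1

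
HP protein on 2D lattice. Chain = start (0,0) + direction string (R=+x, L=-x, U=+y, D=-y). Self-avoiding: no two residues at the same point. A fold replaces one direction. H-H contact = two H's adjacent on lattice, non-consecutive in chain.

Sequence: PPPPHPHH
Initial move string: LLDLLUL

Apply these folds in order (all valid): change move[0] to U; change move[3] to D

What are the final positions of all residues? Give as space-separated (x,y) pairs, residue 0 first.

Answer: (0,0) (0,1) (-1,1) (-1,0) (-1,-1) (-2,-1) (-2,0) (-3,0)

Derivation:
Initial moves: LLDLLUL
Fold: move[0]->U => ULDLLUL (positions: [(0, 0), (0, 1), (-1, 1), (-1, 0), (-2, 0), (-3, 0), (-3, 1), (-4, 1)])
Fold: move[3]->D => ULDDLUL (positions: [(0, 0), (0, 1), (-1, 1), (-1, 0), (-1, -1), (-2, -1), (-2, 0), (-3, 0)])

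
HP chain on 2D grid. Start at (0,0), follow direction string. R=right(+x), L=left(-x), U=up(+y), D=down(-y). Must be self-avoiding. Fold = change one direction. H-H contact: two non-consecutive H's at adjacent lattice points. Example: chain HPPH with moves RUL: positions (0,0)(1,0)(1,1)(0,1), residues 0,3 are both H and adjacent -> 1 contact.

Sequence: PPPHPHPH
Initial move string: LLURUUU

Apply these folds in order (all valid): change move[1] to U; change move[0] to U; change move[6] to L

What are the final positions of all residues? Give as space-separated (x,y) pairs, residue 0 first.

Initial moves: LLURUUU
Fold: move[1]->U => LUURUUU (positions: [(0, 0), (-1, 0), (-1, 1), (-1, 2), (0, 2), (0, 3), (0, 4), (0, 5)])
Fold: move[0]->U => UUURUUU (positions: [(0, 0), (0, 1), (0, 2), (0, 3), (1, 3), (1, 4), (1, 5), (1, 6)])
Fold: move[6]->L => UUURUUL (positions: [(0, 0), (0, 1), (0, 2), (0, 3), (1, 3), (1, 4), (1, 5), (0, 5)])

Answer: (0,0) (0,1) (0,2) (0,3) (1,3) (1,4) (1,5) (0,5)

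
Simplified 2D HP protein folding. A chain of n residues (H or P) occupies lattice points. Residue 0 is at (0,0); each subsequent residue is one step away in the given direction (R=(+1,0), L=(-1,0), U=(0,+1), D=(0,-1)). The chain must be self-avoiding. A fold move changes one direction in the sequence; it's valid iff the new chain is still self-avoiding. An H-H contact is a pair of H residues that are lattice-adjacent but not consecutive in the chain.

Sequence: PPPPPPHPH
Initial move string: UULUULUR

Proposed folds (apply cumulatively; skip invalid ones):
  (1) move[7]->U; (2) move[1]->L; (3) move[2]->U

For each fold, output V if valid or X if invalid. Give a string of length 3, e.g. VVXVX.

Answer: VVV

Derivation:
Initial: UULUULUR -> [(0, 0), (0, 1), (0, 2), (-1, 2), (-1, 3), (-1, 4), (-2, 4), (-2, 5), (-1, 5)]
Fold 1: move[7]->U => UULUULUU VALID
Fold 2: move[1]->L => ULLUULUU VALID
Fold 3: move[2]->U => ULUUULUU VALID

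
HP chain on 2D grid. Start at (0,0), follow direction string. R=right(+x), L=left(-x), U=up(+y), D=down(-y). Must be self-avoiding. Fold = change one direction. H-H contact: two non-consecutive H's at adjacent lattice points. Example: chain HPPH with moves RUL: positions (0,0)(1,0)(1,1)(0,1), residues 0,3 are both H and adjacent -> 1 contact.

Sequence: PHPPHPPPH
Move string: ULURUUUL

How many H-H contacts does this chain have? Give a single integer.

Answer: 1

Derivation:
Positions: [(0, 0), (0, 1), (-1, 1), (-1, 2), (0, 2), (0, 3), (0, 4), (0, 5), (-1, 5)]
H-H contact: residue 1 @(0,1) - residue 4 @(0, 2)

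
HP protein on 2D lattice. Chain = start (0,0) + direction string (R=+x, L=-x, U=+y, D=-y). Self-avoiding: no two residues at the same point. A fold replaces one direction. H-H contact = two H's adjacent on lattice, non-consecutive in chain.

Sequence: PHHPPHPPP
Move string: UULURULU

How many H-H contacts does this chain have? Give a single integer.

Positions: [(0, 0), (0, 1), (0, 2), (-1, 2), (-1, 3), (0, 3), (0, 4), (-1, 4), (-1, 5)]
H-H contact: residue 2 @(0,2) - residue 5 @(0, 3)

Answer: 1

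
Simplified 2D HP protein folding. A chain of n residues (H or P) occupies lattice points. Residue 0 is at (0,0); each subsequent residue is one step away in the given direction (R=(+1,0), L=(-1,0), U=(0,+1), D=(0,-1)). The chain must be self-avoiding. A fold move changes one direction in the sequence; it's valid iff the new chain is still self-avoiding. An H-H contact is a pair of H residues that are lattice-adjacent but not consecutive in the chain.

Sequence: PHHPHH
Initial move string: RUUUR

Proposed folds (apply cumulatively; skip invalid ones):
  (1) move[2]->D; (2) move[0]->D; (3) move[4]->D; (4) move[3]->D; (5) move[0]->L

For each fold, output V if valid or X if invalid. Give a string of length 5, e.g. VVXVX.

Initial: RUUUR -> [(0, 0), (1, 0), (1, 1), (1, 2), (1, 3), (2, 3)]
Fold 1: move[2]->D => RUDUR INVALID (collision), skipped
Fold 2: move[0]->D => DUUUR INVALID (collision), skipped
Fold 3: move[4]->D => RUUUD INVALID (collision), skipped
Fold 4: move[3]->D => RUUDR INVALID (collision), skipped
Fold 5: move[0]->L => LUUUR VALID

Answer: XXXXV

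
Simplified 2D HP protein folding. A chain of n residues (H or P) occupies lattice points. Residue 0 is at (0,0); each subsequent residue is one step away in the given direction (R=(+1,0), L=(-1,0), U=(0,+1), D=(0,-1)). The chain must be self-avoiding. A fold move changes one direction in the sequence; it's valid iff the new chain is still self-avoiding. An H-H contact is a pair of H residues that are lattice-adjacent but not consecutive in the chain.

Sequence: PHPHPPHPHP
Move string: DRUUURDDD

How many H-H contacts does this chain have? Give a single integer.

Positions: [(0, 0), (0, -1), (1, -1), (1, 0), (1, 1), (1, 2), (2, 2), (2, 1), (2, 0), (2, -1)]
H-H contact: residue 3 @(1,0) - residue 8 @(2, 0)

Answer: 1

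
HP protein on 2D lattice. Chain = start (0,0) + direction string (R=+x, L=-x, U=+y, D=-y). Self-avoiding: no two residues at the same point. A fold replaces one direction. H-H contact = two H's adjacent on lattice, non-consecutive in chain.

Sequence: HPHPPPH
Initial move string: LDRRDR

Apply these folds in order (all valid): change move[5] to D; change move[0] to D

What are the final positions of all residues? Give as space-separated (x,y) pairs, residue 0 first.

Answer: (0,0) (0,-1) (0,-2) (1,-2) (2,-2) (2,-3) (2,-4)

Derivation:
Initial moves: LDRRDR
Fold: move[5]->D => LDRRDD (positions: [(0, 0), (-1, 0), (-1, -1), (0, -1), (1, -1), (1, -2), (1, -3)])
Fold: move[0]->D => DDRRDD (positions: [(0, 0), (0, -1), (0, -2), (1, -2), (2, -2), (2, -3), (2, -4)])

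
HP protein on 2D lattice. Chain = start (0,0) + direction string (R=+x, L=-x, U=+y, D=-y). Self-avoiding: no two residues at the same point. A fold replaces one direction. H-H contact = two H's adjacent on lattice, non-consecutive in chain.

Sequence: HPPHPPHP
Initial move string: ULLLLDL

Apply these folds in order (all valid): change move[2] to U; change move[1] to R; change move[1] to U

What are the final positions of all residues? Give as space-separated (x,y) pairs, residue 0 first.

Initial moves: ULLLLDL
Fold: move[2]->U => ULULLDL (positions: [(0, 0), (0, 1), (-1, 1), (-1, 2), (-2, 2), (-3, 2), (-3, 1), (-4, 1)])
Fold: move[1]->R => URULLDL (positions: [(0, 0), (0, 1), (1, 1), (1, 2), (0, 2), (-1, 2), (-1, 1), (-2, 1)])
Fold: move[1]->U => UUULLDL (positions: [(0, 0), (0, 1), (0, 2), (0, 3), (-1, 3), (-2, 3), (-2, 2), (-3, 2)])

Answer: (0,0) (0,1) (0,2) (0,3) (-1,3) (-2,3) (-2,2) (-3,2)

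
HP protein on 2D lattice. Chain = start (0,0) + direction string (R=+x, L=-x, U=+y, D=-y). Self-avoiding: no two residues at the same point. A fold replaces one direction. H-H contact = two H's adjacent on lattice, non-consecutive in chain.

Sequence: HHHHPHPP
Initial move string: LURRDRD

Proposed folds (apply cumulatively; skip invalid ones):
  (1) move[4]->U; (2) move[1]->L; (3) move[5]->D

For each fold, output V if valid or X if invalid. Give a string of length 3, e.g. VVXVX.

Answer: VXX

Derivation:
Initial: LURRDRD -> [(0, 0), (-1, 0), (-1, 1), (0, 1), (1, 1), (1, 0), (2, 0), (2, -1)]
Fold 1: move[4]->U => LURRURD VALID
Fold 2: move[1]->L => LLRRURD INVALID (collision), skipped
Fold 3: move[5]->D => LURRUDD INVALID (collision), skipped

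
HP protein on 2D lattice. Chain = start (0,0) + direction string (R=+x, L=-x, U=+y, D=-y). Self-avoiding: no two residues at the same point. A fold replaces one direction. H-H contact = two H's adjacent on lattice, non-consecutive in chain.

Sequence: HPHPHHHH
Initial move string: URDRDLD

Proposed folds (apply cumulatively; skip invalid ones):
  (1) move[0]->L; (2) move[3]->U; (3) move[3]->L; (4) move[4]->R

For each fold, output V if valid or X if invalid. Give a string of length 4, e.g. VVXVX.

Initial: URDRDLD -> [(0, 0), (0, 1), (1, 1), (1, 0), (2, 0), (2, -1), (1, -1), (1, -2)]
Fold 1: move[0]->L => LRDRDLD INVALID (collision), skipped
Fold 2: move[3]->U => URDUDLD INVALID (collision), skipped
Fold 3: move[3]->L => URDLDLD INVALID (collision), skipped
Fold 4: move[4]->R => URDRRLD INVALID (collision), skipped

Answer: XXXX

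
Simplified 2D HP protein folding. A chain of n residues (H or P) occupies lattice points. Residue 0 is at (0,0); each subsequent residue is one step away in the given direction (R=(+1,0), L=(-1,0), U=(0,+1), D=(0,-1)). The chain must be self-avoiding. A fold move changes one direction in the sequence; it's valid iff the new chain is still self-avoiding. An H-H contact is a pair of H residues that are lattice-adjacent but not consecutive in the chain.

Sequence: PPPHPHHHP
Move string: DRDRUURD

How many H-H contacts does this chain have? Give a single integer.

Positions: [(0, 0), (0, -1), (1, -1), (1, -2), (2, -2), (2, -1), (2, 0), (3, 0), (3, -1)]
No H-H contacts found.

Answer: 0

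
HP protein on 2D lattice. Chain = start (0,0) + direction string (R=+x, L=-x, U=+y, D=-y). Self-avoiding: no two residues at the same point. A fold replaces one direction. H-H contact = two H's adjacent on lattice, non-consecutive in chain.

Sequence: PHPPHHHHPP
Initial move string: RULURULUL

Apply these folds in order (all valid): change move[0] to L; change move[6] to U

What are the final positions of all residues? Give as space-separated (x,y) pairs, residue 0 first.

Initial moves: RULURULUL
Fold: move[0]->L => LULURULUL (positions: [(0, 0), (-1, 0), (-1, 1), (-2, 1), (-2, 2), (-1, 2), (-1, 3), (-2, 3), (-2, 4), (-3, 4)])
Fold: move[6]->U => LULURUUUL (positions: [(0, 0), (-1, 0), (-1, 1), (-2, 1), (-2, 2), (-1, 2), (-1, 3), (-1, 4), (-1, 5), (-2, 5)])

Answer: (0,0) (-1,0) (-1,1) (-2,1) (-2,2) (-1,2) (-1,3) (-1,4) (-1,5) (-2,5)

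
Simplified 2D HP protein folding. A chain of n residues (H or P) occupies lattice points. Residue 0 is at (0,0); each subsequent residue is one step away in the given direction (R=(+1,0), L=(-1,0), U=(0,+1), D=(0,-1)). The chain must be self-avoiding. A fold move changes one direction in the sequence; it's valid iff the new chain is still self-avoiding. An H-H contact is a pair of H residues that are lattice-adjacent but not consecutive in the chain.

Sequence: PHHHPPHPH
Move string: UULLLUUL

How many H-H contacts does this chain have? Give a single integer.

Answer: 0

Derivation:
Positions: [(0, 0), (0, 1), (0, 2), (-1, 2), (-2, 2), (-3, 2), (-3, 3), (-3, 4), (-4, 4)]
No H-H contacts found.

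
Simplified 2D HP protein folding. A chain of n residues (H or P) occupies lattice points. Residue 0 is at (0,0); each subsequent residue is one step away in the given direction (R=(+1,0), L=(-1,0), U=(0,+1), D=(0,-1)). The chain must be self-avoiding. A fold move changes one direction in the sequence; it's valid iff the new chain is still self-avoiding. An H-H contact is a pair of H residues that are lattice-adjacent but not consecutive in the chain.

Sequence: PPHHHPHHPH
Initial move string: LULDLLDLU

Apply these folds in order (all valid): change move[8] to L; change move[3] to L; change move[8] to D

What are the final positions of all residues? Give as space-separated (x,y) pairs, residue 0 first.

Answer: (0,0) (-1,0) (-1,1) (-2,1) (-3,1) (-4,1) (-5,1) (-5,0) (-6,0) (-6,-1)

Derivation:
Initial moves: LULDLLDLU
Fold: move[8]->L => LULDLLDLL (positions: [(0, 0), (-1, 0), (-1, 1), (-2, 1), (-2, 0), (-3, 0), (-4, 0), (-4, -1), (-5, -1), (-6, -1)])
Fold: move[3]->L => LULLLLDLL (positions: [(0, 0), (-1, 0), (-1, 1), (-2, 1), (-3, 1), (-4, 1), (-5, 1), (-5, 0), (-6, 0), (-7, 0)])
Fold: move[8]->D => LULLLLDLD (positions: [(0, 0), (-1, 0), (-1, 1), (-2, 1), (-3, 1), (-4, 1), (-5, 1), (-5, 0), (-6, 0), (-6, -1)])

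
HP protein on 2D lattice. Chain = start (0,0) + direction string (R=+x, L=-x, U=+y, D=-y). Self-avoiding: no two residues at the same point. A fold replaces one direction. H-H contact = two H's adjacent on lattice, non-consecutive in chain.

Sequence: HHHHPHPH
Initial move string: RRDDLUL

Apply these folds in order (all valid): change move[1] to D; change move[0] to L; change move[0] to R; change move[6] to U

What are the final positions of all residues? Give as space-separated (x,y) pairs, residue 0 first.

Initial moves: RRDDLUL
Fold: move[1]->D => RDDDLUL (positions: [(0, 0), (1, 0), (1, -1), (1, -2), (1, -3), (0, -3), (0, -2), (-1, -2)])
Fold: move[0]->L => LDDDLUL (positions: [(0, 0), (-1, 0), (-1, -1), (-1, -2), (-1, -3), (-2, -3), (-2, -2), (-3, -2)])
Fold: move[0]->R => RDDDLUL (positions: [(0, 0), (1, 0), (1, -1), (1, -2), (1, -3), (0, -3), (0, -2), (-1, -2)])
Fold: move[6]->U => RDDDLUU (positions: [(0, 0), (1, 0), (1, -1), (1, -2), (1, -3), (0, -3), (0, -2), (0, -1)])

Answer: (0,0) (1,0) (1,-1) (1,-2) (1,-3) (0,-3) (0,-2) (0,-1)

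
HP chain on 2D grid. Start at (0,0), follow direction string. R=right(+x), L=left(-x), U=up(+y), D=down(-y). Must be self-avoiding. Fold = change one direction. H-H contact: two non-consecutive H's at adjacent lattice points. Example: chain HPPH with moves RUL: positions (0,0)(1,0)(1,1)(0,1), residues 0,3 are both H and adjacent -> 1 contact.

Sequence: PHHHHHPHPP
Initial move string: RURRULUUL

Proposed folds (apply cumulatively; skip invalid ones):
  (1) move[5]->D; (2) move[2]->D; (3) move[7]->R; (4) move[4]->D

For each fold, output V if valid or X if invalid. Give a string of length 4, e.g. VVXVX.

Initial: RURRULUUL -> [(0, 0), (1, 0), (1, 1), (2, 1), (3, 1), (3, 2), (2, 2), (2, 3), (2, 4), (1, 4)]
Fold 1: move[5]->D => RURRUDUUL INVALID (collision), skipped
Fold 2: move[2]->D => RUDRULUUL INVALID (collision), skipped
Fold 3: move[7]->R => RURRULURL INVALID (collision), skipped
Fold 4: move[4]->D => RURRDLUUL INVALID (collision), skipped

Answer: XXXX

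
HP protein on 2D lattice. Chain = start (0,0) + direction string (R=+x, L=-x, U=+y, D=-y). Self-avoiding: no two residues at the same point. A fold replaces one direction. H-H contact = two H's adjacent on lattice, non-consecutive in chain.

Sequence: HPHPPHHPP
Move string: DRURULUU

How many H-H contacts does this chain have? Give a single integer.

Positions: [(0, 0), (0, -1), (1, -1), (1, 0), (2, 0), (2, 1), (1, 1), (1, 2), (1, 3)]
No H-H contacts found.

Answer: 0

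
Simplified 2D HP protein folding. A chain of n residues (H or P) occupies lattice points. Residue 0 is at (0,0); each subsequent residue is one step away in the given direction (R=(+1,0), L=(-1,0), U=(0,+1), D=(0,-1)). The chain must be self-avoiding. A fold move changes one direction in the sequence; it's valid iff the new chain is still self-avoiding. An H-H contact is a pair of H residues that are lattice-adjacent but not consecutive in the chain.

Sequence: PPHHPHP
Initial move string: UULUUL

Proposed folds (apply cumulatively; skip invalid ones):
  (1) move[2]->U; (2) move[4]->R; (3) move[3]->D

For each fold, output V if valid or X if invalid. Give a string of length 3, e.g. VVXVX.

Answer: VXX

Derivation:
Initial: UULUUL -> [(0, 0), (0, 1), (0, 2), (-1, 2), (-1, 3), (-1, 4), (-2, 4)]
Fold 1: move[2]->U => UUUUUL VALID
Fold 2: move[4]->R => UUUURL INVALID (collision), skipped
Fold 3: move[3]->D => UUUDUL INVALID (collision), skipped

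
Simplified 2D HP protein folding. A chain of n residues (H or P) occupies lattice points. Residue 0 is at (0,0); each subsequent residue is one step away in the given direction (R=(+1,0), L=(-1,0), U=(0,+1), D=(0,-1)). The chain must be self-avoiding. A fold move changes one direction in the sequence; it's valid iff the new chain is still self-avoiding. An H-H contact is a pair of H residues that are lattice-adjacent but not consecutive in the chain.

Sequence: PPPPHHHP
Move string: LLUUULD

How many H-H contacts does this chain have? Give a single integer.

Positions: [(0, 0), (-1, 0), (-2, 0), (-2, 1), (-2, 2), (-2, 3), (-3, 3), (-3, 2)]
No H-H contacts found.

Answer: 0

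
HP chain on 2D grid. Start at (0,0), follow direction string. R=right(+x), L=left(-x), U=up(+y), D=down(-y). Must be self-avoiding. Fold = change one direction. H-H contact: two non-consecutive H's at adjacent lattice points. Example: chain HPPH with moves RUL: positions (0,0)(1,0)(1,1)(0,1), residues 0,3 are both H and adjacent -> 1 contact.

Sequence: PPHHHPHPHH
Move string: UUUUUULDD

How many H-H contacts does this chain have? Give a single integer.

Answer: 1

Derivation:
Positions: [(0, 0), (0, 1), (0, 2), (0, 3), (0, 4), (0, 5), (0, 6), (-1, 6), (-1, 5), (-1, 4)]
H-H contact: residue 4 @(0,4) - residue 9 @(-1, 4)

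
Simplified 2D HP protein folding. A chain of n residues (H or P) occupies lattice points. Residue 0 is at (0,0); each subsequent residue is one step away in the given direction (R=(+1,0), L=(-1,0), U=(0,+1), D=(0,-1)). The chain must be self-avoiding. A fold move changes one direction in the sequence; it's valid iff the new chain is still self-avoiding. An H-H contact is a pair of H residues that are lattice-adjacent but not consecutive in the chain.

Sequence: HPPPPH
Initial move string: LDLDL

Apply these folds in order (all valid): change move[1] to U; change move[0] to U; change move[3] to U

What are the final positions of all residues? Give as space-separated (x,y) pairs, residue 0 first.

Initial moves: LDLDL
Fold: move[1]->U => LULDL (positions: [(0, 0), (-1, 0), (-1, 1), (-2, 1), (-2, 0), (-3, 0)])
Fold: move[0]->U => UULDL (positions: [(0, 0), (0, 1), (0, 2), (-1, 2), (-1, 1), (-2, 1)])
Fold: move[3]->U => UULUL (positions: [(0, 0), (0, 1), (0, 2), (-1, 2), (-1, 3), (-2, 3)])

Answer: (0,0) (0,1) (0,2) (-1,2) (-1,3) (-2,3)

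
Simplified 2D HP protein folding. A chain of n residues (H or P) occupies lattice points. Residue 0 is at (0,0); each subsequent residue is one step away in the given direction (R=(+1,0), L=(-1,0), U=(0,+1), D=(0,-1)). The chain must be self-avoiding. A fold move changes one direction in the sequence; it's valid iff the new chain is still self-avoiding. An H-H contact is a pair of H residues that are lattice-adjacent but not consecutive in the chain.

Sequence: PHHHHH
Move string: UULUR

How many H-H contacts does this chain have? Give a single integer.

Answer: 1

Derivation:
Positions: [(0, 0), (0, 1), (0, 2), (-1, 2), (-1, 3), (0, 3)]
H-H contact: residue 2 @(0,2) - residue 5 @(0, 3)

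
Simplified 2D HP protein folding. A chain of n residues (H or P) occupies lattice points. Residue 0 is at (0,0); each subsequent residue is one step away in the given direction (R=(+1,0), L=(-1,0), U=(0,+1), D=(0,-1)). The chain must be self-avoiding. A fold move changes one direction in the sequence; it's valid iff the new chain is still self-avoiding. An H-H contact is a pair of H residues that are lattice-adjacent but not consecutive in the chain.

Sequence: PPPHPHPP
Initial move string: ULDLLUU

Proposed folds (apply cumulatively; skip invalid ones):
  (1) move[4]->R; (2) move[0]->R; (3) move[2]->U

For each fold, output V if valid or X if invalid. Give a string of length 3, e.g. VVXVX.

Answer: XXV

Derivation:
Initial: ULDLLUU -> [(0, 0), (0, 1), (-1, 1), (-1, 0), (-2, 0), (-3, 0), (-3, 1), (-3, 2)]
Fold 1: move[4]->R => ULDLRUU INVALID (collision), skipped
Fold 2: move[0]->R => RLDLLUU INVALID (collision), skipped
Fold 3: move[2]->U => ULULLUU VALID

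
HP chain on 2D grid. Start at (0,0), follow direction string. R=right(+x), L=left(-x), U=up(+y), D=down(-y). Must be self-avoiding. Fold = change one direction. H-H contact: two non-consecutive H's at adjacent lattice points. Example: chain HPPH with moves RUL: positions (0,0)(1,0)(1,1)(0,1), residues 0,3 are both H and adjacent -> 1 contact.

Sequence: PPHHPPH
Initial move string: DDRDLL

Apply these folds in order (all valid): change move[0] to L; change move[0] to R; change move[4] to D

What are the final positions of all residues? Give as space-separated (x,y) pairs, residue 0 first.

Initial moves: DDRDLL
Fold: move[0]->L => LDRDLL (positions: [(0, 0), (-1, 0), (-1, -1), (0, -1), (0, -2), (-1, -2), (-2, -2)])
Fold: move[0]->R => RDRDLL (positions: [(0, 0), (1, 0), (1, -1), (2, -1), (2, -2), (1, -2), (0, -2)])
Fold: move[4]->D => RDRDDL (positions: [(0, 0), (1, 0), (1, -1), (2, -1), (2, -2), (2, -3), (1, -3)])

Answer: (0,0) (1,0) (1,-1) (2,-1) (2,-2) (2,-3) (1,-3)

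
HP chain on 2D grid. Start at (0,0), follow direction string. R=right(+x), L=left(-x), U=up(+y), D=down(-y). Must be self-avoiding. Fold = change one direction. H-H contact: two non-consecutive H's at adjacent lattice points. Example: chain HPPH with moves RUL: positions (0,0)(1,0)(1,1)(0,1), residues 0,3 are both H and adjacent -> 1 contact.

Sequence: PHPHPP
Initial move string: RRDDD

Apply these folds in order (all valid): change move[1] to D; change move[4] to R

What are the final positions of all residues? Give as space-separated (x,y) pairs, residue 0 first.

Answer: (0,0) (1,0) (1,-1) (1,-2) (1,-3) (2,-3)

Derivation:
Initial moves: RRDDD
Fold: move[1]->D => RDDDD (positions: [(0, 0), (1, 0), (1, -1), (1, -2), (1, -3), (1, -4)])
Fold: move[4]->R => RDDDR (positions: [(0, 0), (1, 0), (1, -1), (1, -2), (1, -3), (2, -3)])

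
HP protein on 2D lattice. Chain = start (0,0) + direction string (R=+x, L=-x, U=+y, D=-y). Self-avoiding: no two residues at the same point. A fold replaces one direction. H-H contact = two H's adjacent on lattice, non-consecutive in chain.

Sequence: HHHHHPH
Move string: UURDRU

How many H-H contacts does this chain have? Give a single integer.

Answer: 2

Derivation:
Positions: [(0, 0), (0, 1), (0, 2), (1, 2), (1, 1), (2, 1), (2, 2)]
H-H contact: residue 1 @(0,1) - residue 4 @(1, 1)
H-H contact: residue 3 @(1,2) - residue 6 @(2, 2)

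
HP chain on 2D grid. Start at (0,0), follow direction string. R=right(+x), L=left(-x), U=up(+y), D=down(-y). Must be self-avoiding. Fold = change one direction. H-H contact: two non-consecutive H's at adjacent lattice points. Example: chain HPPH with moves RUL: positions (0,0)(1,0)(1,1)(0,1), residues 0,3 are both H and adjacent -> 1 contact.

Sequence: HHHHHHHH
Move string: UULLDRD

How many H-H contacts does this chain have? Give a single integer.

Positions: [(0, 0), (0, 1), (0, 2), (-1, 2), (-2, 2), (-2, 1), (-1, 1), (-1, 0)]
H-H contact: residue 0 @(0,0) - residue 7 @(-1, 0)
H-H contact: residue 1 @(0,1) - residue 6 @(-1, 1)
H-H contact: residue 3 @(-1,2) - residue 6 @(-1, 1)

Answer: 3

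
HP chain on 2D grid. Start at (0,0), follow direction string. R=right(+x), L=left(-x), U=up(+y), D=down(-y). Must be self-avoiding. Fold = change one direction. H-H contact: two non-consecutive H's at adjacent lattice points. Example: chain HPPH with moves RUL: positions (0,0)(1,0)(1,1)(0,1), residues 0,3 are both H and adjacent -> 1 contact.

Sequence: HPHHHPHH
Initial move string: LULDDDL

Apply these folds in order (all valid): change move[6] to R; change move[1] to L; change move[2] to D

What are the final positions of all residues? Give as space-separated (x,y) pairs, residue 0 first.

Answer: (0,0) (-1,0) (-2,0) (-2,-1) (-2,-2) (-2,-3) (-2,-4) (-1,-4)

Derivation:
Initial moves: LULDDDL
Fold: move[6]->R => LULDDDR (positions: [(0, 0), (-1, 0), (-1, 1), (-2, 1), (-2, 0), (-2, -1), (-2, -2), (-1, -2)])
Fold: move[1]->L => LLLDDDR (positions: [(0, 0), (-1, 0), (-2, 0), (-3, 0), (-3, -1), (-3, -2), (-3, -3), (-2, -3)])
Fold: move[2]->D => LLDDDDR (positions: [(0, 0), (-1, 0), (-2, 0), (-2, -1), (-2, -2), (-2, -3), (-2, -4), (-1, -4)])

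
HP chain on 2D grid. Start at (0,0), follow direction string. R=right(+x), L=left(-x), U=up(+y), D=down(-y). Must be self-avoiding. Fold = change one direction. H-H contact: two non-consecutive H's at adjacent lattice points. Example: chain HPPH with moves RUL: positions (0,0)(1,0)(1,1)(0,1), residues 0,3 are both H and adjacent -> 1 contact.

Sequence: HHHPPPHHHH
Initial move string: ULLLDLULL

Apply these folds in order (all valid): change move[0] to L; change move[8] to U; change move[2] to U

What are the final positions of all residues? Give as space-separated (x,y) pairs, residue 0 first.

Answer: (0,0) (-1,0) (-2,0) (-2,1) (-3,1) (-3,0) (-4,0) (-4,1) (-5,1) (-5,2)

Derivation:
Initial moves: ULLLDLULL
Fold: move[0]->L => LLLLDLULL (positions: [(0, 0), (-1, 0), (-2, 0), (-3, 0), (-4, 0), (-4, -1), (-5, -1), (-5, 0), (-6, 0), (-7, 0)])
Fold: move[8]->U => LLLLDLULU (positions: [(0, 0), (-1, 0), (-2, 0), (-3, 0), (-4, 0), (-4, -1), (-5, -1), (-5, 0), (-6, 0), (-6, 1)])
Fold: move[2]->U => LLULDLULU (positions: [(0, 0), (-1, 0), (-2, 0), (-2, 1), (-3, 1), (-3, 0), (-4, 0), (-4, 1), (-5, 1), (-5, 2)])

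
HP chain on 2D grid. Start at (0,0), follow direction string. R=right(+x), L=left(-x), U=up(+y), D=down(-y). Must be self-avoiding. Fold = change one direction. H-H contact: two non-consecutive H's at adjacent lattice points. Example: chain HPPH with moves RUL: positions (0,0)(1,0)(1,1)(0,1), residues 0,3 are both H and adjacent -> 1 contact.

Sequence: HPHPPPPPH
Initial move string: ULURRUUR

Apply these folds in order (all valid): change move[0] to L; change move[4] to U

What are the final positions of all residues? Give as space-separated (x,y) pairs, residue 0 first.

Initial moves: ULURRUUR
Fold: move[0]->L => LLURRUUR (positions: [(0, 0), (-1, 0), (-2, 0), (-2, 1), (-1, 1), (0, 1), (0, 2), (0, 3), (1, 3)])
Fold: move[4]->U => LLURUUUR (positions: [(0, 0), (-1, 0), (-2, 0), (-2, 1), (-1, 1), (-1, 2), (-1, 3), (-1, 4), (0, 4)])

Answer: (0,0) (-1,0) (-2,0) (-2,1) (-1,1) (-1,2) (-1,3) (-1,4) (0,4)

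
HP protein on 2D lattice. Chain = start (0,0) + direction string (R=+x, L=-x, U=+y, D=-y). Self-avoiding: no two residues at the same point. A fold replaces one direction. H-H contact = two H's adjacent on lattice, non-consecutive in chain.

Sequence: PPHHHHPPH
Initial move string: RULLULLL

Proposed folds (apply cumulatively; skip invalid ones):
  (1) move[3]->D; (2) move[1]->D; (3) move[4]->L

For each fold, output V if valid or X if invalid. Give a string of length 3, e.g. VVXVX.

Initial: RULLULLL -> [(0, 0), (1, 0), (1, 1), (0, 1), (-1, 1), (-1, 2), (-2, 2), (-3, 2), (-4, 2)]
Fold 1: move[3]->D => RULDULLL INVALID (collision), skipped
Fold 2: move[1]->D => RDLLULLL VALID
Fold 3: move[4]->L => RDLLLLLL VALID

Answer: XVV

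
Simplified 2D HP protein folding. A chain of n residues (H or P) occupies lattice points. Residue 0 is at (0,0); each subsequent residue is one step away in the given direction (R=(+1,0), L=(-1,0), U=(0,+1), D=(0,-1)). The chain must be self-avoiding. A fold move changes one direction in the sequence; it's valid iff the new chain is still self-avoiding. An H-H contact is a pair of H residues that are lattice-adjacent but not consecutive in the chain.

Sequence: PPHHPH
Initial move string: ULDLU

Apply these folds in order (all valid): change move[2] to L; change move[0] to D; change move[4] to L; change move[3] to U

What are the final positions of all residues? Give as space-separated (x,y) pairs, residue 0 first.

Answer: (0,0) (0,-1) (-1,-1) (-2,-1) (-2,0) (-3,0)

Derivation:
Initial moves: ULDLU
Fold: move[2]->L => ULLLU (positions: [(0, 0), (0, 1), (-1, 1), (-2, 1), (-3, 1), (-3, 2)])
Fold: move[0]->D => DLLLU (positions: [(0, 0), (0, -1), (-1, -1), (-2, -1), (-3, -1), (-3, 0)])
Fold: move[4]->L => DLLLL (positions: [(0, 0), (0, -1), (-1, -1), (-2, -1), (-3, -1), (-4, -1)])
Fold: move[3]->U => DLLUL (positions: [(0, 0), (0, -1), (-1, -1), (-2, -1), (-2, 0), (-3, 0)])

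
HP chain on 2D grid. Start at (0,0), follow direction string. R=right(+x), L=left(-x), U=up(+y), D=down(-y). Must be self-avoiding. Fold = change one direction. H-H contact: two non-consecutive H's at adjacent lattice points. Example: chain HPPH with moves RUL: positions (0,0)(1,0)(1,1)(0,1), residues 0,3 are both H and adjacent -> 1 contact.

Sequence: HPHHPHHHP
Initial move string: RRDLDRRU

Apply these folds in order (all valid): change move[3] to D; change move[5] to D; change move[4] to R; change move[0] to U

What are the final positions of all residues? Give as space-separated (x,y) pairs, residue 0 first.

Answer: (0,0) (0,1) (1,1) (1,0) (1,-1) (2,-1) (2,-2) (3,-2) (3,-1)

Derivation:
Initial moves: RRDLDRRU
Fold: move[3]->D => RRDDDRRU (positions: [(0, 0), (1, 0), (2, 0), (2, -1), (2, -2), (2, -3), (3, -3), (4, -3), (4, -2)])
Fold: move[5]->D => RRDDDDRU (positions: [(0, 0), (1, 0), (2, 0), (2, -1), (2, -2), (2, -3), (2, -4), (3, -4), (3, -3)])
Fold: move[4]->R => RRDDRDRU (positions: [(0, 0), (1, 0), (2, 0), (2, -1), (2, -2), (3, -2), (3, -3), (4, -3), (4, -2)])
Fold: move[0]->U => URDDRDRU (positions: [(0, 0), (0, 1), (1, 1), (1, 0), (1, -1), (2, -1), (2, -2), (3, -2), (3, -1)])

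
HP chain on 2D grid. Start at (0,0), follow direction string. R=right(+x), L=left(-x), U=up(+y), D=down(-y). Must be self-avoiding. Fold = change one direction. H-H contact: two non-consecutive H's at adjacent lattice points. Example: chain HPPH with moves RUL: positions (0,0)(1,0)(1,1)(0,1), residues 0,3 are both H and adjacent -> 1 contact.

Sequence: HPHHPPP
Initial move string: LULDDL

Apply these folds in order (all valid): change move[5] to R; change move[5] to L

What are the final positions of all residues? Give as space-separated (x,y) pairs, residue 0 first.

Answer: (0,0) (-1,0) (-1,1) (-2,1) (-2,0) (-2,-1) (-3,-1)

Derivation:
Initial moves: LULDDL
Fold: move[5]->R => LULDDR (positions: [(0, 0), (-1, 0), (-1, 1), (-2, 1), (-2, 0), (-2, -1), (-1, -1)])
Fold: move[5]->L => LULDDL (positions: [(0, 0), (-1, 0), (-1, 1), (-2, 1), (-2, 0), (-2, -1), (-3, -1)])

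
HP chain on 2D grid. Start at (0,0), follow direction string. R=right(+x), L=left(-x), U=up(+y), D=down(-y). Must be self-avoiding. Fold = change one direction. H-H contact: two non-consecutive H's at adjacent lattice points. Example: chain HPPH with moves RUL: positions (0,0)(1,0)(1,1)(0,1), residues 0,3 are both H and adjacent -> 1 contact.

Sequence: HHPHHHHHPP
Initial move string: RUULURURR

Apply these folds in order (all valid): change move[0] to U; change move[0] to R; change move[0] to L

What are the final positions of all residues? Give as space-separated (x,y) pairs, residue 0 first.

Answer: (0,0) (-1,0) (-1,1) (-1,2) (-2,2) (-2,3) (-1,3) (-1,4) (0,4) (1,4)

Derivation:
Initial moves: RUULURURR
Fold: move[0]->U => UUULURURR (positions: [(0, 0), (0, 1), (0, 2), (0, 3), (-1, 3), (-1, 4), (0, 4), (0, 5), (1, 5), (2, 5)])
Fold: move[0]->R => RUULURURR (positions: [(0, 0), (1, 0), (1, 1), (1, 2), (0, 2), (0, 3), (1, 3), (1, 4), (2, 4), (3, 4)])
Fold: move[0]->L => LUULURURR (positions: [(0, 0), (-1, 0), (-1, 1), (-1, 2), (-2, 2), (-2, 3), (-1, 3), (-1, 4), (0, 4), (1, 4)])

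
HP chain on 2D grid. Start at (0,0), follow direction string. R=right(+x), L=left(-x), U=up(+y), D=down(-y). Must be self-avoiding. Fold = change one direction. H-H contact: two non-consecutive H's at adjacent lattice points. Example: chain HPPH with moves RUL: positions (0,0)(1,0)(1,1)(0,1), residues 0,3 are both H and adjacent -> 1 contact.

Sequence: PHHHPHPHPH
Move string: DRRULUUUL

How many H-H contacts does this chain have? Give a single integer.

Positions: [(0, 0), (0, -1), (1, -1), (2, -1), (2, 0), (1, 0), (1, 1), (1, 2), (1, 3), (0, 3)]
H-H contact: residue 2 @(1,-1) - residue 5 @(1, 0)

Answer: 1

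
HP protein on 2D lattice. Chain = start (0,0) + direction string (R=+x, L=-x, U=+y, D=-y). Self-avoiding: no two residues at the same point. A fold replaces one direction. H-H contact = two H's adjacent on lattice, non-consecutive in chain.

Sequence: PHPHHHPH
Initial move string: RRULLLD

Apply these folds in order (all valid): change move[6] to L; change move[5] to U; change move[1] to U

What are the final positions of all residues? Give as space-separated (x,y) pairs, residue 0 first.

Answer: (0,0) (1,0) (1,1) (1,2) (0,2) (-1,2) (-1,3) (-2,3)

Derivation:
Initial moves: RRULLLD
Fold: move[6]->L => RRULLLL (positions: [(0, 0), (1, 0), (2, 0), (2, 1), (1, 1), (0, 1), (-1, 1), (-2, 1)])
Fold: move[5]->U => RRULLUL (positions: [(0, 0), (1, 0), (2, 0), (2, 1), (1, 1), (0, 1), (0, 2), (-1, 2)])
Fold: move[1]->U => RUULLUL (positions: [(0, 0), (1, 0), (1, 1), (1, 2), (0, 2), (-1, 2), (-1, 3), (-2, 3)])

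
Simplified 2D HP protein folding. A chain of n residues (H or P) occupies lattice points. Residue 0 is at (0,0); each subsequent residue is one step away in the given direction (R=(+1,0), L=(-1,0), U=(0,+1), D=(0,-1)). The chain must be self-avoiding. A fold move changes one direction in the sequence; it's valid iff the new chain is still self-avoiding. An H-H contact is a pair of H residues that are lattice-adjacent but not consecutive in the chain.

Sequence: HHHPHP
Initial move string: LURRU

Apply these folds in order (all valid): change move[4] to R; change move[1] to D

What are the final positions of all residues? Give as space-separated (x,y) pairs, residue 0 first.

Answer: (0,0) (-1,0) (-1,-1) (0,-1) (1,-1) (2,-1)

Derivation:
Initial moves: LURRU
Fold: move[4]->R => LURRR (positions: [(0, 0), (-1, 0), (-1, 1), (0, 1), (1, 1), (2, 1)])
Fold: move[1]->D => LDRRR (positions: [(0, 0), (-1, 0), (-1, -1), (0, -1), (1, -1), (2, -1)])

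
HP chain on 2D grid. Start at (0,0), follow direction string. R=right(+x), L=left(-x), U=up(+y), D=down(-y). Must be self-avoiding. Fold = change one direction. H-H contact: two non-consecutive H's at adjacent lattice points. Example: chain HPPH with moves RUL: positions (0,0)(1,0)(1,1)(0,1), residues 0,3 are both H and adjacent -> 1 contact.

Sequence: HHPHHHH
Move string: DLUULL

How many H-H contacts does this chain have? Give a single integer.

Positions: [(0, 0), (0, -1), (-1, -1), (-1, 0), (-1, 1), (-2, 1), (-3, 1)]
H-H contact: residue 0 @(0,0) - residue 3 @(-1, 0)

Answer: 1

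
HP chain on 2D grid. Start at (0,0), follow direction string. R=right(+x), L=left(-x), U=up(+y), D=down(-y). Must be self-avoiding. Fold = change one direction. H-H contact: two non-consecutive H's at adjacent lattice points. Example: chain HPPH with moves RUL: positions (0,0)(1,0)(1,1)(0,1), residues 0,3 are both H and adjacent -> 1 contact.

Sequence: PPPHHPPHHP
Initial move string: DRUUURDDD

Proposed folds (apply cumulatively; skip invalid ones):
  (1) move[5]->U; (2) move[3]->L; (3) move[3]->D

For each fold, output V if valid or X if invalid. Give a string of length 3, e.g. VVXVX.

Initial: DRUUURDDD -> [(0, 0), (0, -1), (1, -1), (1, 0), (1, 1), (1, 2), (2, 2), (2, 1), (2, 0), (2, -1)]
Fold 1: move[5]->U => DRUUUUDDD INVALID (collision), skipped
Fold 2: move[3]->L => DRULURDDD INVALID (collision), skipped
Fold 3: move[3]->D => DRUDURDDD INVALID (collision), skipped

Answer: XXX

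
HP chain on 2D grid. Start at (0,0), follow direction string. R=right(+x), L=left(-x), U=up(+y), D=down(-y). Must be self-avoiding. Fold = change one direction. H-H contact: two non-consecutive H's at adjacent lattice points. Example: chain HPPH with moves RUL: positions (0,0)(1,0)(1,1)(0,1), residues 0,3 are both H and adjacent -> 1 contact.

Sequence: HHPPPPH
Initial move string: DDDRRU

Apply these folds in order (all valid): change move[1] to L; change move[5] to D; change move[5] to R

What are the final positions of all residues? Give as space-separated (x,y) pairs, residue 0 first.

Answer: (0,0) (0,-1) (-1,-1) (-1,-2) (0,-2) (1,-2) (2,-2)

Derivation:
Initial moves: DDDRRU
Fold: move[1]->L => DLDRRU (positions: [(0, 0), (0, -1), (-1, -1), (-1, -2), (0, -2), (1, -2), (1, -1)])
Fold: move[5]->D => DLDRRD (positions: [(0, 0), (0, -1), (-1, -1), (-1, -2), (0, -2), (1, -2), (1, -3)])
Fold: move[5]->R => DLDRRR (positions: [(0, 0), (0, -1), (-1, -1), (-1, -2), (0, -2), (1, -2), (2, -2)])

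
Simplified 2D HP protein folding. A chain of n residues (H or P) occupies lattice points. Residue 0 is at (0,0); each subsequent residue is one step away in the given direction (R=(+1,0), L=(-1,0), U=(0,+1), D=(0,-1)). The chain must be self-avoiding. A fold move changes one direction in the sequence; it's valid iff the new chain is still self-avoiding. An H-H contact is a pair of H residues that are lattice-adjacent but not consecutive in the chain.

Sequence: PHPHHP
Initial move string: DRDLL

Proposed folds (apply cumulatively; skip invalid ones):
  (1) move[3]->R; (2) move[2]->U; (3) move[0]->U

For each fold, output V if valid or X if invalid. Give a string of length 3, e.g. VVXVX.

Answer: XXX

Derivation:
Initial: DRDLL -> [(0, 0), (0, -1), (1, -1), (1, -2), (0, -2), (-1, -2)]
Fold 1: move[3]->R => DRDRL INVALID (collision), skipped
Fold 2: move[2]->U => DRULL INVALID (collision), skipped
Fold 3: move[0]->U => URDLL INVALID (collision), skipped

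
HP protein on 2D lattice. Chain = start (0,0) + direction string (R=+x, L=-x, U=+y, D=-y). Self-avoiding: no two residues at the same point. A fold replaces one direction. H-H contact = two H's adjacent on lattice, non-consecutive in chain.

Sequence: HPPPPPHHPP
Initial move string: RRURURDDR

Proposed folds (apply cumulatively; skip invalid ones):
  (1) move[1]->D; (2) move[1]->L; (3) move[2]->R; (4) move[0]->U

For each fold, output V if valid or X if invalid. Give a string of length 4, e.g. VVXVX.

Initial: RRURURDDR -> [(0, 0), (1, 0), (2, 0), (2, 1), (3, 1), (3, 2), (4, 2), (4, 1), (4, 0), (5, 0)]
Fold 1: move[1]->D => RDURURDDR INVALID (collision), skipped
Fold 2: move[1]->L => RLURURDDR INVALID (collision), skipped
Fold 3: move[2]->R => RRRRURDDR VALID
Fold 4: move[0]->U => URRRURDDR VALID

Answer: XXVV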